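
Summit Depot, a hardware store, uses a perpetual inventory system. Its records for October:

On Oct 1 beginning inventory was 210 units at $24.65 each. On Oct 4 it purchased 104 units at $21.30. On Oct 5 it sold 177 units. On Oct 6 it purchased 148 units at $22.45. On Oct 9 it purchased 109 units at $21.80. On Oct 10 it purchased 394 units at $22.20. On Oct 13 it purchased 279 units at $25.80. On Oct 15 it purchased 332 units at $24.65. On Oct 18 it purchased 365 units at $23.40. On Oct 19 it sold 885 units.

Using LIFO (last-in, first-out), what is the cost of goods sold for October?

COGS = $25,589.85

Oct 5, 177 sold [LIFO — newest first]: 104 @ $21.30 + 73 @ $24.65 = $4,014.65
Oct 19, 885 sold [LIFO — newest first]: 365 @ $23.40 + 332 @ $24.65 + 188 @ $25.80 = $21,575.20
Total COGS = $4,014.65 + $21,575.20 = $25,589.85
Ending inventory: 137 @ $24.65 + 148 @ $22.45 + 109 @ $21.80 + 394 @ $22.20 + 91 @ $25.80 = $20,170.45
Check: goods available $45,760.30 = COGS $25,589.85 + ending $20,170.45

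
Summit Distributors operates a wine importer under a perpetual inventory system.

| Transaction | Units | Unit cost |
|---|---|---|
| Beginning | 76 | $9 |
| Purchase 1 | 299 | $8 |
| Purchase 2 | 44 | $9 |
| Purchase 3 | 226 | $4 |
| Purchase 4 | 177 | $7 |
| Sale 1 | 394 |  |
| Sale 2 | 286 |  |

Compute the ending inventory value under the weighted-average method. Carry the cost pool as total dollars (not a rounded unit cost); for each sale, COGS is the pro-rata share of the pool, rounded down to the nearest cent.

After Beginning: 76 on hand, pool $684.00 (≈ $9.0000 each)
After Purchase 1: 375 on hand, pool $3,076.00 (≈ $8.2027 each)
After Purchase 2: 419 on hand, pool $3,472.00 (≈ $8.2864 each)
After Purchase 3: 645 on hand, pool $4,376.00 (≈ $6.7845 each)
After Purchase 4: 822 on hand, pool $5,615.00 (≈ $6.8309 each)
Sale 1, sell 394: 394/822 × $5,615.00 → $2,691.37
Sale 2, sell 286: 286/428 × $2,923.63 → $1,953.64
Total COGS = $2,691.37 + $1,953.64 = $4,645.01
Ending inventory (cost pool remaining) = $969.99
Check: goods available $5,615.00 = COGS $4,645.01 + ending $969.99

Ending inventory = $969.99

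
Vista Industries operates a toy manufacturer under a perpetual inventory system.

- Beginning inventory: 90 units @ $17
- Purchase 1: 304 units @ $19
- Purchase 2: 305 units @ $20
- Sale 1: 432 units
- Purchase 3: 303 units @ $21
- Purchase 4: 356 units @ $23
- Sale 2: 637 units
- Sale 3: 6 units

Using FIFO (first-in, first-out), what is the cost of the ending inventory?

Ending inventory = $6,509

Sale 1 (432) [FIFO — oldest first]: 90 @ $17 + 304 @ $19 + 38 @ $20 = $8,066
Sale 2 (637) [FIFO — oldest first]: 267 @ $20 + 303 @ $21 + 67 @ $23 = $13,244
Sale 3 (6) [FIFO — oldest first]: 6 @ $23 = $138
Total COGS = $8,066 + $13,244 + $138 = $21,448
Ending inventory: 283 @ $23 = $6,509
Check: goods available $27,957 = COGS $21,448 + ending $6,509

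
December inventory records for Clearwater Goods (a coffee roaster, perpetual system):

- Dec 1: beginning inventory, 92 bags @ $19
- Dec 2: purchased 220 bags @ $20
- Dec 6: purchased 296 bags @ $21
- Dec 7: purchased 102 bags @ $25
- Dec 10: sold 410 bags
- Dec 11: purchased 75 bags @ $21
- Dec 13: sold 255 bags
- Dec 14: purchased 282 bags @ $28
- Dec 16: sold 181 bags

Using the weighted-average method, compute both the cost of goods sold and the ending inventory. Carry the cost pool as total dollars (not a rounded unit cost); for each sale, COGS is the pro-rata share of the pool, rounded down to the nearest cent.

COGS = $18,658.48; ending inventory = $5,726.52

After Dec 1: 92 on hand, pool $1,748.00 (≈ $19.0000 each)
After Dec 2: 312 on hand, pool $6,148.00 (≈ $19.7051 each)
After Dec 6: 608 on hand, pool $12,364.00 (≈ $20.3355 each)
After Dec 7: 710 on hand, pool $14,914.00 (≈ $21.0056 each)
Dec 10, sell 410: 410/710 × $14,914.00 → $8,612.30
After Dec 11: 375 on hand, pool $7,876.70 (≈ $21.0045 each)
Dec 13, sell 255: 255/375 × $7,876.70 → $5,356.15
After Dec 14: 402 on hand, pool $10,416.55 (≈ $25.9118 each)
Dec 16, sell 181: 181/402 × $10,416.55 → $4,690.03
Total COGS = $8,612.30 + $5,356.15 + $4,690.03 = $18,658.48
Ending inventory (cost pool remaining) = $5,726.52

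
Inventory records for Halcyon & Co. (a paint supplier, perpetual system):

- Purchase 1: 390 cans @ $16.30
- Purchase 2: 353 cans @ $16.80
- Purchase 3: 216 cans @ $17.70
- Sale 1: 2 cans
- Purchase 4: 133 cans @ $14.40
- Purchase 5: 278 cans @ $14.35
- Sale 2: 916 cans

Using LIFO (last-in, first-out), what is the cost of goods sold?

COGS = $14,616.50

Sale 1 (2) [LIFO — newest first]: 2 @ $17.70 = $35.40
Sale 2 (916) [LIFO — newest first]: 278 @ $14.35 + 133 @ $14.40 + 214 @ $17.70 + 291 @ $16.80 = $14,581.10
Total COGS = $35.40 + $14,581.10 = $14,616.50
Ending inventory: 390 @ $16.30 + 62 @ $16.80 = $7,398.60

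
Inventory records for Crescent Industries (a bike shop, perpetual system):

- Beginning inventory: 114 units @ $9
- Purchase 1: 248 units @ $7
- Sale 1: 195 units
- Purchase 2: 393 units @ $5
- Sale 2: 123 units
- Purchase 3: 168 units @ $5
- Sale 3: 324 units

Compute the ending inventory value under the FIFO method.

Ending inventory = $1,405

Sale 1 (195) [FIFO — oldest first]: 114 @ $9 + 81 @ $7 = $1,593
Sale 2 (123) [FIFO — oldest first]: 123 @ $7 = $861
Sale 3 (324) [FIFO — oldest first]: 44 @ $7 + 280 @ $5 = $1,708
Total COGS = $1,593 + $861 + $1,708 = $4,162
Ending inventory: 113 @ $5 + 168 @ $5 = $1,405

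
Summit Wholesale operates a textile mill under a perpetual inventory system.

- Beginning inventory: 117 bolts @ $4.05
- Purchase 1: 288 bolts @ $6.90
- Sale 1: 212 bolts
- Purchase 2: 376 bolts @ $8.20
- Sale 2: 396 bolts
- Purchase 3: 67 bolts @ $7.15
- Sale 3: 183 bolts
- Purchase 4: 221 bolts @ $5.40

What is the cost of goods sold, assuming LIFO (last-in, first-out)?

COGS = $5,792.45

Sale 1 (212) [LIFO — newest first]: 212 @ $6.90 = $1,462.80
Sale 2 (396) [LIFO — newest first]: 376 @ $8.20 + 20 @ $6.90 = $3,221.20
Sale 3 (183) [LIFO — newest first]: 67 @ $7.15 + 56 @ $6.90 + 60 @ $4.05 = $1,108.45
Total COGS = $1,462.80 + $3,221.20 + $1,108.45 = $5,792.45
Ending inventory: 57 @ $4.05 + 221 @ $5.40 = $1,424.25
Check: goods available $7,216.70 = COGS $5,792.45 + ending $1,424.25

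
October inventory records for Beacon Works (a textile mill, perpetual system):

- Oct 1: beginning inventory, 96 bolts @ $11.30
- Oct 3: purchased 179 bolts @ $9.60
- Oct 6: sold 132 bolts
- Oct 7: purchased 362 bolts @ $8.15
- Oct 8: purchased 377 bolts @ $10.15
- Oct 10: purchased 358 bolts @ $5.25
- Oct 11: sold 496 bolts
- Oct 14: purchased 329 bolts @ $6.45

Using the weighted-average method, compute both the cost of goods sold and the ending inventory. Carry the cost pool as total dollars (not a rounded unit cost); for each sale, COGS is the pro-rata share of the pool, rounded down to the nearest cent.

COGS = $5,391.13; ending inventory = $8,190.47

After Oct 1: 96 on hand, pool $1,084.80 (≈ $11.3000 each)
After Oct 3: 275 on hand, pool $2,803.20 (≈ $10.1935 each)
Oct 6, sell 132: 132/275 × $2,803.20 → $1,345.53
After Oct 7: 505 on hand, pool $4,407.97 (≈ $8.7287 each)
After Oct 8: 882 on hand, pool $8,234.52 (≈ $9.3362 each)
After Oct 10: 1240 on hand, pool $10,114.02 (≈ $8.1565 each)
Oct 11, sell 496: 496/1240 × $10,114.02 → $4,045.60
After Oct 14: 1073 on hand, pool $8,190.47 (≈ $7.6332 each)
Total COGS = $1,345.53 + $4,045.60 = $5,391.13
Ending inventory (cost pool remaining) = $8,190.47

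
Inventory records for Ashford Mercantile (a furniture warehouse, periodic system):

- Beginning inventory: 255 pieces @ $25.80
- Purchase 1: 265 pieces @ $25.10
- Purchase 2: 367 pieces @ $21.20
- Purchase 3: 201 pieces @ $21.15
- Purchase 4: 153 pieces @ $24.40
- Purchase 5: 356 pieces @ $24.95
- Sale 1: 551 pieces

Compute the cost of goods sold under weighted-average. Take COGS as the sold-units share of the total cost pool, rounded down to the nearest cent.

Sale 1, sell 551: 551/1597 × $37,877.45 → $13,068.55
Ending inventory (cost pool remaining) = $24,808.90

COGS = $13,068.55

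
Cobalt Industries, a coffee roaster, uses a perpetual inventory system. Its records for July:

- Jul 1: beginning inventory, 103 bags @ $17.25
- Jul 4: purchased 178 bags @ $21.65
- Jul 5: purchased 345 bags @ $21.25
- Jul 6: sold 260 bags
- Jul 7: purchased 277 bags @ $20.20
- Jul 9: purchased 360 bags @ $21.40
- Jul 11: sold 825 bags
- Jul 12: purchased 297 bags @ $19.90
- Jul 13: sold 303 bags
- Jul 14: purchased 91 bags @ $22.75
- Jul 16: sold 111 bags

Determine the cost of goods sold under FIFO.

COGS = $30,957.50

Jul 6, 260 sold [FIFO — oldest first]: 103 @ $17.25 + 157 @ $21.65 = $5,175.80
Jul 11, 825 sold [FIFO — oldest first]: 21 @ $21.65 + 345 @ $21.25 + 277 @ $20.20 + 182 @ $21.40 = $17,276.10
Jul 13, 303 sold [FIFO — oldest first]: 178 @ $21.40 + 125 @ $19.90 = $6,296.70
Jul 16, 111 sold [FIFO — oldest first]: 111 @ $19.90 = $2,208.90
Total COGS = $5,175.80 + $17,276.10 + $6,296.70 + $2,208.90 = $30,957.50
Ending inventory: 61 @ $19.90 + 91 @ $22.75 = $3,284.15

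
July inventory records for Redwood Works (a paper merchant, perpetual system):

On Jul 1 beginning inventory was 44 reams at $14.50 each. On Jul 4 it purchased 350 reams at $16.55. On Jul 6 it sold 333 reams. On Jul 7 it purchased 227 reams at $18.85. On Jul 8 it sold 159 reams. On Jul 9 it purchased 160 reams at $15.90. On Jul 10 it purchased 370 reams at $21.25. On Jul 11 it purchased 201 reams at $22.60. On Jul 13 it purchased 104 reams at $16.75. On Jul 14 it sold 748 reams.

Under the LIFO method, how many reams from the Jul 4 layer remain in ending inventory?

17

Jul 6, 333 sold [LIFO — newest first]: 333 @ $16.55 = $5,511.15
Jul 8, 159 sold [LIFO — newest first]: 159 @ $18.85 = $2,997.15
Jul 14, 748 sold [LIFO — newest first]: 104 @ $16.75 + 201 @ $22.60 + 370 @ $21.25 + 73 @ $15.90 = $15,307.80
Total COGS = $5,511.15 + $2,997.15 + $15,307.80 = $23,816.10
Ending inventory: 44 @ $14.50 + 17 @ $16.55 + 68 @ $18.85 + 87 @ $15.90 = $3,584.45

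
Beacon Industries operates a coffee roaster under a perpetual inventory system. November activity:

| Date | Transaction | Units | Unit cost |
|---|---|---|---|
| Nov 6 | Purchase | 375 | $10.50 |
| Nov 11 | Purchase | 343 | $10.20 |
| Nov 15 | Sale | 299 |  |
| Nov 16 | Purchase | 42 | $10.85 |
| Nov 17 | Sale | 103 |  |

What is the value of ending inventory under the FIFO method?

Ending inventory = $3,678.90

Nov 15, 299 sold [FIFO — oldest first]: 299 @ $10.50 = $3,139.50
Nov 17, 103 sold [FIFO — oldest first]: 76 @ $10.50 + 27 @ $10.20 = $1,073.40
Total COGS = $3,139.50 + $1,073.40 = $4,212.90
Ending inventory: 316 @ $10.20 + 42 @ $10.85 = $3,678.90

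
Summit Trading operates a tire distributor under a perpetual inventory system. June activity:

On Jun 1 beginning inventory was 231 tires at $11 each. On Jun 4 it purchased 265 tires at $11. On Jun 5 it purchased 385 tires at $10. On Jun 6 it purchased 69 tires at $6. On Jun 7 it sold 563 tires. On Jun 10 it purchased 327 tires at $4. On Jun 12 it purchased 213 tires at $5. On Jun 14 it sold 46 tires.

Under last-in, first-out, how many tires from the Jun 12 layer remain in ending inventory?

Jun 7, 563 sold [LIFO — newest first]: 69 @ $6 + 385 @ $10 + 109 @ $11 = $5,463
Jun 14, 46 sold [LIFO — newest first]: 46 @ $5 = $230
Total COGS = $5,463 + $230 = $5,693
Ending inventory: 231 @ $11 + 156 @ $11 + 327 @ $4 + 167 @ $5 = $6,400

167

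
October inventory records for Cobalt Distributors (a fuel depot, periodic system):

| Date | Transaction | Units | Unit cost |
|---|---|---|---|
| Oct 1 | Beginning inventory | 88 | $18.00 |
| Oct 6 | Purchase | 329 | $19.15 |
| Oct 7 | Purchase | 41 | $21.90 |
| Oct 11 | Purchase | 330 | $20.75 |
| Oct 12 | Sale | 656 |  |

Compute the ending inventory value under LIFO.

Oct 12, 656 sold [LIFO — newest first]: 330 @ $20.75 + 41 @ $21.90 + 285 @ $19.15 = $13,203.15
Ending inventory: 88 @ $18.00 + 44 @ $19.15 = $2,426.60
Check: goods available $15,629.75 = COGS $13,203.15 + ending $2,426.60

Ending inventory = $2,426.60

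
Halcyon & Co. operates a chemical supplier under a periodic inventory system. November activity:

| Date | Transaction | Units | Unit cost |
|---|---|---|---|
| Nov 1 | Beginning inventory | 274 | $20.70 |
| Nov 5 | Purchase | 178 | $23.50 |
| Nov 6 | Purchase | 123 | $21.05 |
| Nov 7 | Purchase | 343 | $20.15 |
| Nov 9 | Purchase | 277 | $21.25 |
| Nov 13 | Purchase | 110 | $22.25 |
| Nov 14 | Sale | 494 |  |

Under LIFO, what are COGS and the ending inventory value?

Nov 14, 494 sold [LIFO — newest first]: 110 @ $22.25 + 277 @ $21.25 + 107 @ $20.15 = $10,489.80
Ending inventory: 274 @ $20.70 + 178 @ $23.50 + 123 @ $21.05 + 236 @ $20.15 = $17,199.35
Check: goods available $27,689.15 = COGS $10,489.80 + ending $17,199.35

COGS = $10,489.80; ending inventory = $17,199.35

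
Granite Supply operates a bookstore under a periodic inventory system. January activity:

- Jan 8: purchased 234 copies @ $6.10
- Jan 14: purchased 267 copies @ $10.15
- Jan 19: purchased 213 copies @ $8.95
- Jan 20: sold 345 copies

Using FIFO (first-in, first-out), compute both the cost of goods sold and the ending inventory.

COGS = $2,554.05; ending inventory = $3,489.75

Jan 20, 345 sold [FIFO — oldest first]: 234 @ $6.10 + 111 @ $10.15 = $2,554.05
Ending inventory: 156 @ $10.15 + 213 @ $8.95 = $3,489.75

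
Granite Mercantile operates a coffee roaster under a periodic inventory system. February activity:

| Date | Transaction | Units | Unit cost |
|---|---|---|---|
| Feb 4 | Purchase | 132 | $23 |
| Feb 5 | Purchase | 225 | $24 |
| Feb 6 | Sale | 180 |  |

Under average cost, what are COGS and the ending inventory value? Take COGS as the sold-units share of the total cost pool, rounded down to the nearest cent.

Feb 6, sell 180: 180/357 × $8,436.00 → $4,253.44
Ending inventory (cost pool remaining) = $4,182.56
Check: goods available $8,436.00 = COGS $4,253.44 + ending $4,182.56

COGS = $4,253.44; ending inventory = $4,182.56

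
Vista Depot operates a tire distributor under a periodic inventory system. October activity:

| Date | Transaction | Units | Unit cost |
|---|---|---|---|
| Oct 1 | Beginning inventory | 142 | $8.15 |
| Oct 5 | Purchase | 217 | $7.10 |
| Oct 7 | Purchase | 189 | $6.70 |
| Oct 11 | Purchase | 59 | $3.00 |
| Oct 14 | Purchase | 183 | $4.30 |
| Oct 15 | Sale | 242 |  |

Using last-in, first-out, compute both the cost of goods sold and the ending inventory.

COGS = $963.90; ending inventory = $3,964.30

Oct 15, 242 sold [LIFO — newest first]: 183 @ $4.30 + 59 @ $3.00 = $963.90
Ending inventory: 142 @ $8.15 + 217 @ $7.10 + 189 @ $6.70 = $3,964.30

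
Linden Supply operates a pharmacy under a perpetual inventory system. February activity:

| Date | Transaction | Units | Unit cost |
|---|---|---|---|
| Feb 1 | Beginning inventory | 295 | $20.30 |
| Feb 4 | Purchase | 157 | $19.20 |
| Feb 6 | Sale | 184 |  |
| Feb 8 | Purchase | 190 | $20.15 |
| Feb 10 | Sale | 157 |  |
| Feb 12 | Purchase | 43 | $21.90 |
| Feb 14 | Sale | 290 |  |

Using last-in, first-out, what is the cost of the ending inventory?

Ending inventory = $1,096.20

Feb 6, 184 sold [LIFO — newest first]: 157 @ $19.20 + 27 @ $20.30 = $3,562.50
Feb 10, 157 sold [LIFO — newest first]: 157 @ $20.15 = $3,163.55
Feb 14, 290 sold [LIFO — newest first]: 43 @ $21.90 + 33 @ $20.15 + 214 @ $20.30 = $5,950.85
Total COGS = $3,562.50 + $3,163.55 + $5,950.85 = $12,676.90
Ending inventory: 54 @ $20.30 = $1,096.20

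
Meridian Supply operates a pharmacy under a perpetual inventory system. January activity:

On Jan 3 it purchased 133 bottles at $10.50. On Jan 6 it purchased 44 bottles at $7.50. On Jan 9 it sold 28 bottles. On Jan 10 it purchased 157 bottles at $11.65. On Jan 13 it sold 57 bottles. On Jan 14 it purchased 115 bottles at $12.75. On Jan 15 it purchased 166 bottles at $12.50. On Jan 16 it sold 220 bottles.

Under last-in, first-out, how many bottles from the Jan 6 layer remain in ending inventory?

16

Jan 9, 28 sold [LIFO — newest first]: 28 @ $7.50 = $210.00
Jan 13, 57 sold [LIFO — newest first]: 57 @ $11.65 = $664.05
Jan 16, 220 sold [LIFO — newest first]: 166 @ $12.50 + 54 @ $12.75 = $2,763.50
Total COGS = $210.00 + $664.05 + $2,763.50 = $3,637.55
Ending inventory: 133 @ $10.50 + 16 @ $7.50 + 100 @ $11.65 + 61 @ $12.75 = $3,459.25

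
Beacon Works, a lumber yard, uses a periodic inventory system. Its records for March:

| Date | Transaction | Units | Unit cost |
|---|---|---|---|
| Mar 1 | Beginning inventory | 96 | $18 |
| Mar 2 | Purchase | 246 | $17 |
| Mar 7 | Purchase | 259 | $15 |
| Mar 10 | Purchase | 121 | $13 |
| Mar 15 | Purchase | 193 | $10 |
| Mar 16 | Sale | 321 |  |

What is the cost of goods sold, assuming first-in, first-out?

COGS = $5,553

Mar 16, 321 sold [FIFO — oldest first]: 96 @ $18 + 225 @ $17 = $5,553
Ending inventory: 21 @ $17 + 259 @ $15 + 121 @ $13 + 193 @ $10 = $7,745
Check: goods available $13,298 = COGS $5,553 + ending $7,745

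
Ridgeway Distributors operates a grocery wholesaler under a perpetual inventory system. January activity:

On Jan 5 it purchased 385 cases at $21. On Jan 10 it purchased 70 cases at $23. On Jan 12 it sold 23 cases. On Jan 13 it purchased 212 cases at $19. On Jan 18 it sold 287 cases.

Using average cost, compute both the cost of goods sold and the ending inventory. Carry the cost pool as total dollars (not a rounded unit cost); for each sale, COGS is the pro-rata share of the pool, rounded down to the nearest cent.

COGS = $6,387.35; ending inventory = $7,335.65

After Jan 5: 385 on hand, pool $8,085.00 (≈ $21.0000 each)
After Jan 10: 455 on hand, pool $9,695.00 (≈ $21.3077 each)
Jan 12, sell 23: 23/455 × $9,695.00 → $490.07
After Jan 13: 644 on hand, pool $13,232.93 (≈ $20.5480 each)
Jan 18, sell 287: 287/644 × $13,232.93 → $5,897.28
Total COGS = $490.07 + $5,897.28 = $6,387.35
Ending inventory (cost pool remaining) = $7,335.65
Check: goods available $13,723.00 = COGS $6,387.35 + ending $7,335.65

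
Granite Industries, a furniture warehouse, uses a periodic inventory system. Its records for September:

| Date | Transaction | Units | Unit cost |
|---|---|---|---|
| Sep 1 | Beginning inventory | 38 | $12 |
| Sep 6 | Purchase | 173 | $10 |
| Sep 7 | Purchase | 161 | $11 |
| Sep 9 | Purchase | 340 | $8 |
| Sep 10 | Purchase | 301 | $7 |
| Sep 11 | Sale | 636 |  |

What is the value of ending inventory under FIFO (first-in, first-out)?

Ending inventory = $2,715

Sep 11, 636 sold [FIFO — oldest first]: 38 @ $12 + 173 @ $10 + 161 @ $11 + 264 @ $8 = $6,069
Ending inventory: 76 @ $8 + 301 @ $7 = $2,715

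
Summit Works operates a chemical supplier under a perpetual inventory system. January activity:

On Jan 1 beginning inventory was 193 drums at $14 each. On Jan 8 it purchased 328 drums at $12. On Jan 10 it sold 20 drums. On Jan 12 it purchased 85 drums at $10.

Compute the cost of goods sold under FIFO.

Jan 10, 20 sold [FIFO — oldest first]: 20 @ $14 = $280
Ending inventory: 173 @ $14 + 328 @ $12 + 85 @ $10 = $7,208

COGS = $280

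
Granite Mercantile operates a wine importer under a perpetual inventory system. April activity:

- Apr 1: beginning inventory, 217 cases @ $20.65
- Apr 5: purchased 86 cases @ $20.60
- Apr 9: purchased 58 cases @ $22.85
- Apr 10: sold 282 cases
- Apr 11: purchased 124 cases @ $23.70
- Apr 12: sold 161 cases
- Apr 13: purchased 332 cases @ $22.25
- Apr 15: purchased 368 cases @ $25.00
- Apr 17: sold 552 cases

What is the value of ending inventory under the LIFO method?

Apr 10, 282 sold [LIFO — newest first]: 58 @ $22.85 + 86 @ $20.60 + 138 @ $20.65 = $5,946.60
Apr 12, 161 sold [LIFO — newest first]: 124 @ $23.70 + 37 @ $20.65 = $3,702.85
Apr 17, 552 sold [LIFO — newest first]: 368 @ $25.00 + 184 @ $22.25 = $13,294.00
Total COGS = $5,946.60 + $3,702.85 + $13,294.00 = $22,943.45
Ending inventory: 42 @ $20.65 + 148 @ $22.25 = $4,160.30
Check: goods available $27,103.75 = COGS $22,943.45 + ending $4,160.30

Ending inventory = $4,160.30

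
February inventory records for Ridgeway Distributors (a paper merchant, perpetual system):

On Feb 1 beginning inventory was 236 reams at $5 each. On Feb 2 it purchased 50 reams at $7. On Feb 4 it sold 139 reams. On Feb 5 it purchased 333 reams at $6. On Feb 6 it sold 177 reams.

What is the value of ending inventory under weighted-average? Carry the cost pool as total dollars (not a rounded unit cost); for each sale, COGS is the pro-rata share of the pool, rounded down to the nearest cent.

After Feb 1: 236 on hand, pool $1,180.00 (≈ $5.0000 each)
After Feb 2: 286 on hand, pool $1,530.00 (≈ $5.3497 each)
Feb 4, sell 139: 139/286 × $1,530.00 → $743.60
After Feb 5: 480 on hand, pool $2,784.40 (≈ $5.8008 each)
Feb 6, sell 177: 177/480 × $2,784.40 → $1,026.74
Total COGS = $743.60 + $1,026.74 = $1,770.34
Ending inventory (cost pool remaining) = $1,757.66

Ending inventory = $1,757.66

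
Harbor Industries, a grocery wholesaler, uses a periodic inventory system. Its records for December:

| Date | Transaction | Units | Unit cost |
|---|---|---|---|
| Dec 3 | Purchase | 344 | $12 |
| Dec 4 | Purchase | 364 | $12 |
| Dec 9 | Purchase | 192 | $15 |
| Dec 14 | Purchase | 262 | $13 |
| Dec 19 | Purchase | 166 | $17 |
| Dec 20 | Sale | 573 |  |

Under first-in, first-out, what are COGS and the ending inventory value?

COGS = $6,876; ending inventory = $10,728

Dec 20, 573 sold [FIFO — oldest first]: 344 @ $12 + 229 @ $12 = $6,876
Ending inventory: 135 @ $12 + 192 @ $15 + 262 @ $13 + 166 @ $17 = $10,728
Check: goods available $17,604 = COGS $6,876 + ending $10,728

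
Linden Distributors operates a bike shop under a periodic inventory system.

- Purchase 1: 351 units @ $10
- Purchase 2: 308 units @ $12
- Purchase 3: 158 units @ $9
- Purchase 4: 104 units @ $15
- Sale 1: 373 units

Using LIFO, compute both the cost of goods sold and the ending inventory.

Sale 1 (373) [LIFO — newest first]: 104 @ $15 + 158 @ $9 + 111 @ $12 = $4,314
Ending inventory: 351 @ $10 + 197 @ $12 = $5,874
Check: goods available $10,188 = COGS $4,314 + ending $5,874

COGS = $4,314; ending inventory = $5,874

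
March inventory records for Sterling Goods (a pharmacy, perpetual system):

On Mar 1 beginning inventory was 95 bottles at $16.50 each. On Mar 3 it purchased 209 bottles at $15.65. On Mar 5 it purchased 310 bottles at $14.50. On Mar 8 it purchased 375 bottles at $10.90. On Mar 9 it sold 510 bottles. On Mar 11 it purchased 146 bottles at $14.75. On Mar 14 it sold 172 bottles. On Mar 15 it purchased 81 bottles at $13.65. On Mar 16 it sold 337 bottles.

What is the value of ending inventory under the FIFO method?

Ending inventory = $2,816.65

Mar 9, 510 sold [FIFO — oldest first]: 95 @ $16.50 + 209 @ $15.65 + 206 @ $14.50 = $7,825.35
Mar 14, 172 sold [FIFO — oldest first]: 104 @ $14.50 + 68 @ $10.90 = $2,249.20
Mar 16, 337 sold [FIFO — oldest first]: 307 @ $10.90 + 30 @ $14.75 = $3,788.80
Total COGS = $7,825.35 + $2,249.20 + $3,788.80 = $13,863.35
Ending inventory: 116 @ $14.75 + 81 @ $13.65 = $2,816.65
Check: goods available $16,680.00 = COGS $13,863.35 + ending $2,816.65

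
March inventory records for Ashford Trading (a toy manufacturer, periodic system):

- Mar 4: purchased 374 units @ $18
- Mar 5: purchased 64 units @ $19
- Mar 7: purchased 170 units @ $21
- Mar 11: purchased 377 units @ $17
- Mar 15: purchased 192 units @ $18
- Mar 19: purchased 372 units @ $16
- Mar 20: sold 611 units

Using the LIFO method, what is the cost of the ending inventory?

Mar 20, 611 sold [LIFO — newest first]: 372 @ $16 + 192 @ $18 + 47 @ $17 = $10,207
Ending inventory: 374 @ $18 + 64 @ $19 + 170 @ $21 + 330 @ $17 = $17,128

Ending inventory = $17,128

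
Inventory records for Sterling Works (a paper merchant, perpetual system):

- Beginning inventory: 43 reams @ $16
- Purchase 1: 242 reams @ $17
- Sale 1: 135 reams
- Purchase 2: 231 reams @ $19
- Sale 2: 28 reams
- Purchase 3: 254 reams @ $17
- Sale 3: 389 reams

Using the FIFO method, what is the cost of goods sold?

COGS = $9,803

Sale 1 (135) [FIFO — oldest first]: 43 @ $16 + 92 @ $17 = $2,252
Sale 2 (28) [FIFO — oldest first]: 28 @ $17 = $476
Sale 3 (389) [FIFO — oldest first]: 122 @ $17 + 231 @ $19 + 36 @ $17 = $7,075
Total COGS = $2,252 + $476 + $7,075 = $9,803
Ending inventory: 218 @ $17 = $3,706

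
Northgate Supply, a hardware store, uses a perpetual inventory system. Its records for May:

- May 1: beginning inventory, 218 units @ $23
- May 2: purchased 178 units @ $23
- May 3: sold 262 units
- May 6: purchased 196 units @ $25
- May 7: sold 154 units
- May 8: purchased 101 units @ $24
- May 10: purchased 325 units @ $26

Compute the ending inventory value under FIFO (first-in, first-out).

May 3, 262 sold [FIFO — oldest first]: 218 @ $23 + 44 @ $23 = $6,026
May 7, 154 sold [FIFO — oldest first]: 134 @ $23 + 20 @ $25 = $3,582
Total COGS = $6,026 + $3,582 = $9,608
Ending inventory: 176 @ $25 + 101 @ $24 + 325 @ $26 = $15,274

Ending inventory = $15,274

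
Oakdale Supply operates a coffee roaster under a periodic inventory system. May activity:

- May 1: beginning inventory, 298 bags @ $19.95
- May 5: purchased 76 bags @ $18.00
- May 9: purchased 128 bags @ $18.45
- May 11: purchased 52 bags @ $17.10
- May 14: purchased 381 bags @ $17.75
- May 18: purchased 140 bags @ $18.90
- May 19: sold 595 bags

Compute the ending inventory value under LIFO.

May 19, 595 sold [LIFO — newest first]: 140 @ $18.90 + 381 @ $17.75 + 52 @ $17.10 + 22 @ $18.45 = $10,703.85
Ending inventory: 298 @ $19.95 + 76 @ $18.00 + 106 @ $18.45 = $9,268.80
Check: goods available $19,972.65 = COGS $10,703.85 + ending $9,268.80

Ending inventory = $9,268.80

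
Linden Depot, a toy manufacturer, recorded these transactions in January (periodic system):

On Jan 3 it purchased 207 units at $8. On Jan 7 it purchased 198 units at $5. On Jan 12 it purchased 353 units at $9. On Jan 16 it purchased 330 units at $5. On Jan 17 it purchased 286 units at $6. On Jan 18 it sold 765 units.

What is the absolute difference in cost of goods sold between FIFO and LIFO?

FIFO COGS: 207 @ $8 + 198 @ $5 + 353 @ $9 + 7 @ $5 = $5,858
LIFO COGS: 286 @ $6 + 330 @ $5 + 149 @ $9 = $4,707
Difference = |$5,858 − $4,707| = $1,151

$1,151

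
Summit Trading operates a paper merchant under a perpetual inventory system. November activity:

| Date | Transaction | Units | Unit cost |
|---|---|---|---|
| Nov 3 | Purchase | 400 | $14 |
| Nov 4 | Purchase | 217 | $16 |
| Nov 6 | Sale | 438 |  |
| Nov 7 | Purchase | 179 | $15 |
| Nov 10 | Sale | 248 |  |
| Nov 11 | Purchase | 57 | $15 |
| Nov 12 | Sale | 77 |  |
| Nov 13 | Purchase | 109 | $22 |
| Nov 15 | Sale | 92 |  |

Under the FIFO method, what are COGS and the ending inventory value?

COGS = $12,656; ending inventory = $2,354

Nov 6, 438 sold [FIFO — oldest first]: 400 @ $14 + 38 @ $16 = $6,208
Nov 10, 248 sold [FIFO — oldest first]: 179 @ $16 + 69 @ $15 = $3,899
Nov 12, 77 sold [FIFO — oldest first]: 77 @ $15 = $1,155
Nov 15, 92 sold [FIFO — oldest first]: 33 @ $15 + 57 @ $15 + 2 @ $22 = $1,394
Total COGS = $6,208 + $3,899 + $1,155 + $1,394 = $12,656
Ending inventory: 107 @ $22 = $2,354
Check: goods available $15,010 = COGS $12,656 + ending $2,354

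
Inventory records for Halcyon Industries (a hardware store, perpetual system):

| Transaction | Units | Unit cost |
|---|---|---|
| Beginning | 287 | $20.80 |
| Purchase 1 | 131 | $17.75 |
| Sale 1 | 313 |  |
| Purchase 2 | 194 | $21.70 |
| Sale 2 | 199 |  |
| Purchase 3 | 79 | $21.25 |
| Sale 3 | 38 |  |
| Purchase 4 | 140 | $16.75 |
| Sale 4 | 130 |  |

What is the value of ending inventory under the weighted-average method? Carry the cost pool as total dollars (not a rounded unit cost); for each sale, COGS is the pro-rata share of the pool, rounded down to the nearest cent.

Ending inventory = $2,861.68

After Beginning: 287 on hand, pool $5,969.60 (≈ $20.8000 each)
After Purchase 1: 418 on hand, pool $8,294.85 (≈ $19.8441 each)
Sale 1, sell 313: 313/418 × $8,294.85 → $6,211.21
After Purchase 2: 299 on hand, pool $6,293.44 (≈ $21.0483 each)
Sale 2, sell 199: 199/299 × $6,293.44 → $4,188.61
After Purchase 3: 179 on hand, pool $3,783.58 (≈ $21.1373 each)
Sale 3, sell 38: 38/179 × $3,783.58 → $803.21
After Purchase 4: 281 on hand, pool $5,325.37 (≈ $18.9515 each)
Sale 4, sell 130: 130/281 × $5,325.37 → $2,463.69
Total COGS = $6,211.21 + $4,188.61 + $803.21 + $2,463.69 = $13,666.72
Ending inventory (cost pool remaining) = $2,861.68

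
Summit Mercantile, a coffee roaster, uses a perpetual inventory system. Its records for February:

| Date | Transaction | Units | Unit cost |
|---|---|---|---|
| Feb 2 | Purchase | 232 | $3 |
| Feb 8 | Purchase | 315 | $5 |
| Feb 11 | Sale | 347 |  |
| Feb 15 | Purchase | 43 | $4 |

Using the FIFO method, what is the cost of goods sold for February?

Feb 11, 347 sold [FIFO — oldest first]: 232 @ $3 + 115 @ $5 = $1,271
Ending inventory: 200 @ $5 + 43 @ $4 = $1,172

COGS = $1,271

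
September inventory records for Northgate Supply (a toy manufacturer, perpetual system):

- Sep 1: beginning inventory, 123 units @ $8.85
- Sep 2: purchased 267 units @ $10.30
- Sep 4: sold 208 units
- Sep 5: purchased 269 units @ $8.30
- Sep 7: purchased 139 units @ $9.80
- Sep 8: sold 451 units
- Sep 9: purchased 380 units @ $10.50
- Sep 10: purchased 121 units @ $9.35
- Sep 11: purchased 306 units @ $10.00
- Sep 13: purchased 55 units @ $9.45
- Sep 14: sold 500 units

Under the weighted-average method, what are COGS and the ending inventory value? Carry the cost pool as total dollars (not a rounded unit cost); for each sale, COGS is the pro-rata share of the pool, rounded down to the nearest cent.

After Sep 1: 123 on hand, pool $1,088.55 (≈ $8.8500 each)
After Sep 2: 390 on hand, pool $3,838.65 (≈ $9.8427 each)
Sep 4, sell 208: 208/390 × $3,838.65 → $2,047.28
After Sep 5: 451 on hand, pool $4,024.07 (≈ $8.9225 each)
After Sep 7: 590 on hand, pool $5,386.27 (≈ $9.1293 each)
Sep 8, sell 451: 451/590 × $5,386.27 → $4,117.30
After Sep 9: 519 on hand, pool $5,258.97 (≈ $10.1329 each)
After Sep 10: 640 on hand, pool $6,390.32 (≈ $9.9849 each)
After Sep 11: 946 on hand, pool $9,450.32 (≈ $9.9898 each)
After Sep 13: 1001 on hand, pool $9,970.07 (≈ $9.9601 each)
Sep 14, sell 500: 500/1001 × $9,970.07 → $4,980.05
Total COGS = $2,047.28 + $4,117.30 + $4,980.05 = $11,144.63
Ending inventory (cost pool remaining) = $4,990.02

COGS = $11,144.63; ending inventory = $4,990.02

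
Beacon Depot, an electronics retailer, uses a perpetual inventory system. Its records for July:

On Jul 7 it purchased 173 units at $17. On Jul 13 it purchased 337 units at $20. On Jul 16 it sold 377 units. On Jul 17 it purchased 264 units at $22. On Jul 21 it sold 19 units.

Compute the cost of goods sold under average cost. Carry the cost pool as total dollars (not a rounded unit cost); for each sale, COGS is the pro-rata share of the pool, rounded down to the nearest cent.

After Jul 7: 173 on hand, pool $2,941.00 (≈ $17.0000 each)
After Jul 13: 510 on hand, pool $9,681.00 (≈ $18.9824 each)
Jul 16, sell 377: 377/510 × $9,681.00 → $7,156.34
After Jul 17: 397 on hand, pool $8,332.66 (≈ $20.9891 each)
Jul 21, sell 19: 19/397 × $8,332.66 → $398.79
Total COGS = $7,156.34 + $398.79 = $7,555.13
Ending inventory (cost pool remaining) = $7,933.87

COGS = $7,555.13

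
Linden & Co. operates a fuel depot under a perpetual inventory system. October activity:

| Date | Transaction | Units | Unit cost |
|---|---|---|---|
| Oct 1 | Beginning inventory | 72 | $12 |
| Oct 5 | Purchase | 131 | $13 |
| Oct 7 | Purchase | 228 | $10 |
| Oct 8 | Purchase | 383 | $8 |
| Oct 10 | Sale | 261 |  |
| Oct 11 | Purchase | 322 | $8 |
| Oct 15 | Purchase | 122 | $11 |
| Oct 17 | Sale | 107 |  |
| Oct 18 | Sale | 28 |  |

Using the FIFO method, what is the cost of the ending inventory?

Oct 10, 261 sold [FIFO — oldest first]: 72 @ $12 + 131 @ $13 + 58 @ $10 = $3,147
Oct 17, 107 sold [FIFO — oldest first]: 107 @ $10 = $1,070
Oct 18, 28 sold [FIFO — oldest first]: 28 @ $10 = $280
Total COGS = $3,147 + $1,070 + $280 = $4,497
Ending inventory: 35 @ $10 + 383 @ $8 + 322 @ $8 + 122 @ $11 = $7,332
Check: goods available $11,829 = COGS $4,497 + ending $7,332

Ending inventory = $7,332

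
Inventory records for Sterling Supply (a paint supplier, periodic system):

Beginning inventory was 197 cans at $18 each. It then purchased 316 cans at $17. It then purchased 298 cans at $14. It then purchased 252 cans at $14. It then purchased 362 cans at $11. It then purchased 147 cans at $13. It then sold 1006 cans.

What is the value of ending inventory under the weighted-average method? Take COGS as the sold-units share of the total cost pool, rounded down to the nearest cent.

Ending inventory = $8,105.11

Sale 1, sell 1006: 1006/1572 × $22,511.00 → $14,405.89
Ending inventory (cost pool remaining) = $8,105.11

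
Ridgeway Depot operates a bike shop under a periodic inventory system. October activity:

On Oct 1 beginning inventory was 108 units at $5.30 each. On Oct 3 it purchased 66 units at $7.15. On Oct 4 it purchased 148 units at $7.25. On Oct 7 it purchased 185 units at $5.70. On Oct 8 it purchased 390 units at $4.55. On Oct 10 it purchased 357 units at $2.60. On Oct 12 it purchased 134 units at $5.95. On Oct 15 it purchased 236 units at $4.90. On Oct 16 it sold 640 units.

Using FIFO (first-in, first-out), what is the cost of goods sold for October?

COGS = $3,776.95

Oct 16, 640 sold [FIFO — oldest first]: 108 @ $5.30 + 66 @ $7.15 + 148 @ $7.25 + 185 @ $5.70 + 133 @ $4.55 = $3,776.95
Ending inventory: 257 @ $4.55 + 357 @ $2.60 + 134 @ $5.95 + 236 @ $4.90 = $4,051.25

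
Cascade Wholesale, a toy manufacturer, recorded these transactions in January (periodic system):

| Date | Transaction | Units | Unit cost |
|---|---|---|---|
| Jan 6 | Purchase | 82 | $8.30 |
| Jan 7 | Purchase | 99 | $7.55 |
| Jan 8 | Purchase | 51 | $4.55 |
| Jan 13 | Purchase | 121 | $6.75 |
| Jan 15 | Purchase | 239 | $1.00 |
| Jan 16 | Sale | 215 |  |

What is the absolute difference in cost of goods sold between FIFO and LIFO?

FIFO COGS: 82 @ $8.30 + 99 @ $7.55 + 34 @ $4.55 = $1,582.75
LIFO COGS: 215 @ $1.00 = $215.00
Difference = |$1,582.75 − $215.00| = $1,367.75

$1,367.75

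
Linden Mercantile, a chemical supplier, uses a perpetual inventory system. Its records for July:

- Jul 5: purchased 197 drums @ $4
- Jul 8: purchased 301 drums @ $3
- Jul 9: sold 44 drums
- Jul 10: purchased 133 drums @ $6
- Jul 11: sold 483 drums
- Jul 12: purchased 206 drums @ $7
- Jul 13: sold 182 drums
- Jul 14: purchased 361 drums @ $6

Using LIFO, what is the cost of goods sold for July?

Jul 9, 44 sold [LIFO — newest first]: 44 @ $3 = $132
Jul 11, 483 sold [LIFO — newest first]: 133 @ $6 + 257 @ $3 + 93 @ $4 = $1,941
Jul 13, 182 sold [LIFO — newest first]: 182 @ $7 = $1,274
Total COGS = $132 + $1,941 + $1,274 = $3,347
Ending inventory: 104 @ $4 + 24 @ $7 + 361 @ $6 = $2,750
Check: goods available $6,097 = COGS $3,347 + ending $2,750

COGS = $3,347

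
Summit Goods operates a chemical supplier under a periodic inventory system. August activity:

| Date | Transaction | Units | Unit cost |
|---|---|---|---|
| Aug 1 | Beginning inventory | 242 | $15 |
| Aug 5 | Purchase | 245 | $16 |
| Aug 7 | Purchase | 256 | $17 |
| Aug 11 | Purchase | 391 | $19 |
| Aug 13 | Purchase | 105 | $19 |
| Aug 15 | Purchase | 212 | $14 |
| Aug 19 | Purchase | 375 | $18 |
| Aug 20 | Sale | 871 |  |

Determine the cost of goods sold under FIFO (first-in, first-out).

Aug 20, 871 sold [FIFO — oldest first]: 242 @ $15 + 245 @ $16 + 256 @ $17 + 128 @ $19 = $14,334
Ending inventory: 263 @ $19 + 105 @ $19 + 212 @ $14 + 375 @ $18 = $16,710
Check: goods available $31,044 = COGS $14,334 + ending $16,710

COGS = $14,334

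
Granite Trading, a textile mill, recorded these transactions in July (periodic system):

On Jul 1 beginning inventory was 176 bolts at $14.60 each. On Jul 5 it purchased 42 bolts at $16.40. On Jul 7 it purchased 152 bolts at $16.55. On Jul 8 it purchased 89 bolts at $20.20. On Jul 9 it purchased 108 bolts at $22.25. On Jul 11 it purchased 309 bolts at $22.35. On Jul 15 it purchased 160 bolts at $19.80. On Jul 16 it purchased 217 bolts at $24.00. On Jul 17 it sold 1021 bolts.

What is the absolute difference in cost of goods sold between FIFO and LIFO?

$2,014.90

FIFO COGS: 176 @ $14.60 + 42 @ $16.40 + 152 @ $16.55 + 89 @ $20.20 + 108 @ $22.25 + 309 @ $22.35 + 145 @ $19.80 = $19,751.95
LIFO COGS: 217 @ $24.00 + 160 @ $19.80 + 309 @ $22.35 + 108 @ $22.25 + 89 @ $20.20 + 138 @ $16.55 = $21,766.85
Difference = |$19,751.95 − $21,766.85| = $2,014.90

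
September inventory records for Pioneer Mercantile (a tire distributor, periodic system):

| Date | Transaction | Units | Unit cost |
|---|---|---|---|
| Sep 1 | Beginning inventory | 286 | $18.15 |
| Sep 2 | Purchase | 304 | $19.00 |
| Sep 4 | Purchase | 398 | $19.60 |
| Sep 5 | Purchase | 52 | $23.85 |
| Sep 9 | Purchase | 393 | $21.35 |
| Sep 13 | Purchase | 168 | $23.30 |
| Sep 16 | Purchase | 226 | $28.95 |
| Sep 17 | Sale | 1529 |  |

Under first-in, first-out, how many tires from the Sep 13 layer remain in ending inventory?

Sep 17, 1529 sold [FIFO — oldest first]: 286 @ $18.15 + 304 @ $19.00 + 398 @ $19.60 + 52 @ $23.85 + 393 @ $21.35 + 96 @ $23.30 = $30,635.25
Ending inventory: 72 @ $23.30 + 226 @ $28.95 = $8,220.30

72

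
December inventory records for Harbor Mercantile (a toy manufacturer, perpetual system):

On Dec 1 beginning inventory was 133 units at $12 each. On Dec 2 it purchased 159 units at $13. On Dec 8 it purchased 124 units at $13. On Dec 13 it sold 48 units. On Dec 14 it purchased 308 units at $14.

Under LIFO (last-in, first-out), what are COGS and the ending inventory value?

COGS = $624; ending inventory = $8,963

Dec 13, 48 sold [LIFO — newest first]: 48 @ $13 = $624
Ending inventory: 133 @ $12 + 159 @ $13 + 76 @ $13 + 308 @ $14 = $8,963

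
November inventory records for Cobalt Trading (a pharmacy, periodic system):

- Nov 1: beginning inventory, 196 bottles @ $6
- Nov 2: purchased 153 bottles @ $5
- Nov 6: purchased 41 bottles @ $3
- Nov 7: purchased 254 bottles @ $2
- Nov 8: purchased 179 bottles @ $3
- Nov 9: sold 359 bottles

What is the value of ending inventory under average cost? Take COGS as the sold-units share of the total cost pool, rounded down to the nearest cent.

Nov 9, sell 359: 359/823 × $3,109.00 → $1,356.17
Ending inventory (cost pool remaining) = $1,752.83

Ending inventory = $1,752.83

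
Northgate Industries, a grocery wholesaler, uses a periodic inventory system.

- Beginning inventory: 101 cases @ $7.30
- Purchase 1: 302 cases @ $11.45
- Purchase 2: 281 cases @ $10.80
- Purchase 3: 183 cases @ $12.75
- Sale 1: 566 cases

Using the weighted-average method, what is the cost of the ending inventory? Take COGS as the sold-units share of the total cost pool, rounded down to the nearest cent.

Ending inventory = $3,320.12

Sale 1, sell 566: 566/867 × $9,563.25 → $6,243.13
Ending inventory (cost pool remaining) = $3,320.12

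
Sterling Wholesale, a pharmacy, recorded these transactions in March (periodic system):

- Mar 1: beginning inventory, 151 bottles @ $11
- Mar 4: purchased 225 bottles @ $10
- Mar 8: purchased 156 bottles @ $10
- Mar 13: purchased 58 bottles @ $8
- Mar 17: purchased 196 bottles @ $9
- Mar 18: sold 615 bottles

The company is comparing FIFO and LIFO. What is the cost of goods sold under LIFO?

COGS = $5,838

FIFO COGS: 151 @ $11 + 225 @ $10 + 156 @ $10 + 58 @ $8 + 25 @ $9 = $6,160
LIFO COGS: 196 @ $9 + 58 @ $8 + 156 @ $10 + 205 @ $10 = $5,838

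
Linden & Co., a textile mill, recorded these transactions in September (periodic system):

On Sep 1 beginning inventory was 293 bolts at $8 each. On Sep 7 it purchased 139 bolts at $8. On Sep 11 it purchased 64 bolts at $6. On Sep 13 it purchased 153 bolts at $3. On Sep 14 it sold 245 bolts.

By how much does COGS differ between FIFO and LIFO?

$893

FIFO COGS: 245 @ $8 = $1,960
LIFO COGS: 153 @ $3 + 64 @ $6 + 28 @ $8 = $1,067
Difference = |$1,960 − $1,067| = $893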